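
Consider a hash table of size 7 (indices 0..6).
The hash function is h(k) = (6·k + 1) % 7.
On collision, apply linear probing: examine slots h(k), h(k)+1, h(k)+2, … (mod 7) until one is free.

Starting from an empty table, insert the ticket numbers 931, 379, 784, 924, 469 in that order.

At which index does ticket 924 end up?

3

931: h=1 → slot 1
379: h=0 → slot 0
784: h=1, probe 1,2 → slot 2
924: h=1, probe 1,2,3 → slot 3
469: h=1, probe 1,2,3,4 → slot 4
Table: [379, 931, 784, 924, 469, —, —]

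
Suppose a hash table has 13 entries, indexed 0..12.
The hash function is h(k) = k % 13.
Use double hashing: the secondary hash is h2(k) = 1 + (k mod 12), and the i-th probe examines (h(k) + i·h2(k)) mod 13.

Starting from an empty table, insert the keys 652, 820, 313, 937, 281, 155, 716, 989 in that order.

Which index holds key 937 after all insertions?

652 hashes to 2; slot 2 is free → place at 2.
820 hashes to 1; slot 1 is free → place at 1.
313 hashes to 1, h2=2; 1 taken → place at 3.
937 hashes to 1, h2=2; 1,3 taken → place at 5.
281 hashes to 8; slot 8 is free → place at 8.
155 hashes to 12; slot 12 is free → place at 12.
716 hashes to 1, h2=9; 1 taken → place at 10.
989 hashes to 1, h2=6; 1 taken → place at 7.
Table: [∅, 820, 652, 313, ∅, 937, ∅, 989, 281, ∅, 716, ∅, 155]

5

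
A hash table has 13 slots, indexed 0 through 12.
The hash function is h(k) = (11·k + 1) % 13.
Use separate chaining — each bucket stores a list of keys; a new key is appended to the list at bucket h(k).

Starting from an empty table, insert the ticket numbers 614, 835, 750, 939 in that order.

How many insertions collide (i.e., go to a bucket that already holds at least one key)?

Insert 614: h=8, bucket 8 empty -> new chain.
Insert 835: h=8, bucket 8 nonempty -> append to chain.
Insert 750: h=9, bucket 9 empty -> new chain.
Insert 939: h=8, bucket 8 nonempty -> append to chain.
Final buckets:
0: -
1: -
2: -
3: -
4: -
5: -
6: -
7: -
8: 614 -> 835 -> 939
9: 750
10: -
11: -
12: -

2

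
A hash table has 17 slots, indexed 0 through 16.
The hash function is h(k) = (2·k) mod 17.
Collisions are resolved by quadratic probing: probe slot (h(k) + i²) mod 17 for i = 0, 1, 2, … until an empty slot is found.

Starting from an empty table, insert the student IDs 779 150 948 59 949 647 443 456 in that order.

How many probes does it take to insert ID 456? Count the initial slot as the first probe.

779 hashes to 11; slot 11 is free => place at 11.
150 hashes to 11; 11 taken => place at 12.
948 hashes to 9; slot 9 is free => place at 9.
59 hashes to 16; slot 16 is free => place at 16.
949 hashes to 11; 11,12 taken => place at 15.
647 hashes to 2; slot 2 is free => place at 2.
443 hashes to 2; 2 taken => place at 3.
456 hashes to 11; 11,12,15,3 taken => place at 10.
Table: [-, -, 647, 443, -, -, -, -, -, 948, 456, 779, 150, -, -, 949, 59]

5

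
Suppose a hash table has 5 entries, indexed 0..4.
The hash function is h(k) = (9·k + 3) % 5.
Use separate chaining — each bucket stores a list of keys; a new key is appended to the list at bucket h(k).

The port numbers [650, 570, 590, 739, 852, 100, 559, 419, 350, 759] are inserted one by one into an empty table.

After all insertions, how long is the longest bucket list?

5

650 → bucket 3
570 → bucket 3 (collision)
590 → bucket 3 (collision)
739 → bucket 4
852 → bucket 1
100 → bucket 3 (collision)
559 → bucket 4 (collision)
419 → bucket 4 (collision)
350 → bucket 3 (collision)
759 → bucket 4 (collision)
Final buckets:
0: ∅
1: 852
2: ∅
3: 650 -> 570 -> 590 -> 100 -> 350
4: 739 -> 559 -> 419 -> 759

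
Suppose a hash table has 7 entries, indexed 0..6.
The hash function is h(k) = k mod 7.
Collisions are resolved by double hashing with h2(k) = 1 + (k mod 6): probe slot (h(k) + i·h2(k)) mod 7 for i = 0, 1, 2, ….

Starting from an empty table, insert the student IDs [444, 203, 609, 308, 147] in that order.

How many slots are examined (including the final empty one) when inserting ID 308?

444: h=3 -> slot 3
203: h=0 -> slot 0
609: h=0, h2=4, probe 0,4 -> slot 4
308: h=0, h2=3, probe 0,3,6 -> slot 6
147: h=0, h2=4, probe 0,4,1 -> slot 1
Table: [203, 147, ., 444, 609, ., 308]

3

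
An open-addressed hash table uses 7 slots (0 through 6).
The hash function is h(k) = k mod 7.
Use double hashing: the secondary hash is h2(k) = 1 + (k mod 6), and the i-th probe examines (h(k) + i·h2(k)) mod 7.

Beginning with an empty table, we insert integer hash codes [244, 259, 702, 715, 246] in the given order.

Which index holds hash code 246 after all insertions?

244 hashes to 6; slot 6 is free => place at 6.
259 hashes to 0; slot 0 is free => place at 0.
702 hashes to 2; slot 2 is free => place at 2.
715 hashes to 1; slot 1 is free => place at 1.
246 hashes to 1, h2=1; 1,2 taken => place at 3.
Table: [259, 715, 702, 246, ., ., 244]

3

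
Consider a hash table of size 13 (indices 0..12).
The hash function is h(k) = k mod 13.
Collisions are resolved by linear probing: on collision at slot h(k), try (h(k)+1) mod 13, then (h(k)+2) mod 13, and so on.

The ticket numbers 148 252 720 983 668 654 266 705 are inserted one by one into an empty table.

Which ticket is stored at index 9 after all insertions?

Insert 148: h=5, slot 5 empty -> index 5.
Insert 252: h=5, slot 5 occupied -> index 6.
Insert 720: h=5, slots 5,6 occupied -> index 7.
Insert 983: h=8, slot 8 empty -> index 8.
Insert 668: h=5, slots 5,6,7,8 occupied -> index 9.
Insert 654: h=4, slot 4 empty -> index 4.
Insert 266: h=6, slots 6,7,8,9 occupied -> index 10.
Insert 705: h=3, slot 3 empty -> index 3.
Table: [-, -, -, 705, 654, 148, 252, 720, 983, 668, 266, -, -]

668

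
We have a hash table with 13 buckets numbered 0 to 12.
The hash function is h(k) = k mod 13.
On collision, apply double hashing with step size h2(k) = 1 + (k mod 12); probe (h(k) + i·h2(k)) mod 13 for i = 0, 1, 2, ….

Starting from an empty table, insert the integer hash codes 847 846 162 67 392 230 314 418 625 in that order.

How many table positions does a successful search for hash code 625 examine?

Insert 847: h=2, slot 2 empty → index 2.
Insert 846: h=1, slot 1 empty → index 1.
Insert 162: h=6, slot 6 empty → index 6.
Insert 67: h=2, h2=8, slot 2 occupied → index 10.
Insert 392: h=2, h2=9, slot 2 occupied → index 11.
Insert 230: h=9, slot 9 empty → index 9.
Insert 314: h=2, h2=3, slot 2 occupied → index 5.
Insert 418: h=2, h2=11, slot 2 occupied → index 0.
Insert 625: h=1, h2=2, slot 1 occupied → index 3.
Table: [418, 846, 847, 625, —, 314, 162, —, —, 230, 67, 392, —]
Lookup 625: h=1, h2=2, probe 1,3 → found at 3.

2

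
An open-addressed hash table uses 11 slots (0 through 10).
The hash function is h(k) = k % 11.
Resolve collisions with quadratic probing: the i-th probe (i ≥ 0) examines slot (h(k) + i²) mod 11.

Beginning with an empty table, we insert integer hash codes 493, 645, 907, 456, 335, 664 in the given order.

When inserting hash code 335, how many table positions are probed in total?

4

493 hashes to 9; slot 9 is free → place at 9.
645 hashes to 7; slot 7 is free → place at 7.
907 hashes to 5; slot 5 is free → place at 5.
456 hashes to 5; 5 taken → place at 6.
335 hashes to 5; 5,6,9 taken → place at 3.
664 hashes to 4; slot 4 is free → place at 4.
Table: [—, —, —, 335, 664, 907, 456, 645, —, 493, —]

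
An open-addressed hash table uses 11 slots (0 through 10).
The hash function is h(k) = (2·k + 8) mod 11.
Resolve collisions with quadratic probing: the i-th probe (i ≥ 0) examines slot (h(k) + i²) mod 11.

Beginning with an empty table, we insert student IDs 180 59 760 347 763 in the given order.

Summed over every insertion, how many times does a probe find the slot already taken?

4

Insert 180: h=5, slot 5 empty → index 5.
Insert 59: h=5, slot 5 occupied → index 6.
Insert 760: h=10, slot 10 empty → index 10.
Insert 347: h=9, slot 9 empty → index 9.
Insert 763: h=5, slots 5,6,9 occupied → index 3.
Table: [., ., ., 763, ., 180, 59, ., ., 347, 760]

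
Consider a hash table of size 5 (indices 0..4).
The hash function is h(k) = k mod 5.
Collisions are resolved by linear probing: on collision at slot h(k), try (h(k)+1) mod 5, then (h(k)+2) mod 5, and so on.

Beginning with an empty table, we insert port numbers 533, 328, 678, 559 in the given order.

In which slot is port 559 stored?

533: h=3 -> slot 3
328: h=3, probe 3,4 -> slot 4
678: h=3, probe 3,4,0 -> slot 0
559: h=4, probe 4,0,1 -> slot 1
Table: [678, 559, —, 533, 328]

1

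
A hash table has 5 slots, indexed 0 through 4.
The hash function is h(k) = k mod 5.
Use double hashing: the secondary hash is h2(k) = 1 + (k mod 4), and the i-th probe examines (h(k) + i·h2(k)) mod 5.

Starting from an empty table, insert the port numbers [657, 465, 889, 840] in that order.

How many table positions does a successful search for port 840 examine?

2

657 hashes to 2; slot 2 is free -> place at 2.
465 hashes to 0; slot 0 is free -> place at 0.
889 hashes to 4; slot 4 is free -> place at 4.
840 hashes to 0, h2=1; 0 taken -> place at 1.
Table: [465, 840, 657, —, 889]
Lookup 840: h=0, h2=1, probe 0,1 → found at 1.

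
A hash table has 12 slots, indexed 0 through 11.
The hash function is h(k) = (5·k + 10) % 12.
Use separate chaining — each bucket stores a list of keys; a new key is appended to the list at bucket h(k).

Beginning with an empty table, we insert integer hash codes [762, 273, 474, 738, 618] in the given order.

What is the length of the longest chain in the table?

4

762 -> bucket 4
273 -> bucket 7
474 -> bucket 4 (collision)
738 -> bucket 4 (collision)
618 -> bucket 4 (collision)
Final buckets:
0: _
1: _
2: _
3: _
4: 762 -> 474 -> 738 -> 618
5: _
6: _
7: 273
8: _
9: _
10: _
11: _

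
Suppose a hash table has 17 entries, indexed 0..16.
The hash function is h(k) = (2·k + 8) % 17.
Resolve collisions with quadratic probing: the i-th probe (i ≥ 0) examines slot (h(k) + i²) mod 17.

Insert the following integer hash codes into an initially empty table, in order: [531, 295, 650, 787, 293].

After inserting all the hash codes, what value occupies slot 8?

531: h=16 -> slot 16
295: h=3 -> slot 3
650: h=16, probe 16,0 -> slot 0
787: h=1 -> slot 1
293: h=16, probe 16,0,3,8 -> slot 8
Table: [650, 787, ∅, 295, ∅, ∅, ∅, ∅, 293, ∅, ∅, ∅, ∅, ∅, ∅, ∅, 531]

293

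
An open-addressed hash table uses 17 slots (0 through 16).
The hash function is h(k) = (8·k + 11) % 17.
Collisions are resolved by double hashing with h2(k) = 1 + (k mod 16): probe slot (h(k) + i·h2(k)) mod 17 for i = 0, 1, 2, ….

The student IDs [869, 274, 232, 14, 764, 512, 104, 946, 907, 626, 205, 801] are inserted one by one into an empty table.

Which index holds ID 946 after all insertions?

869 hashes to 10; slot 10 is free => place at 10.
274 hashes to 10, h2=3; 10 taken => place at 13.
232 hashes to 14; slot 14 is free => place at 14.
14 hashes to 4; slot 4 is free => place at 4.
764 hashes to 3; slot 3 is free => place at 3.
512 hashes to 10, h2=1; 10 taken => place at 11.
104 hashes to 10, h2=9; 10 taken => place at 2.
946 hashes to 14, h2=3; 14 taken => place at 0.
907 hashes to 8; slot 8 is free => place at 8.
626 hashes to 4, h2=3; 4 taken => place at 7.
205 hashes to 2, h2=14; 2 taken => place at 16.
801 hashes to 10, h2=2; 10 taken => place at 12.
Table: [946, —, 104, 764, 14, —, —, 626, 907, —, 869, 512, 801, 274, 232, —, 205]

0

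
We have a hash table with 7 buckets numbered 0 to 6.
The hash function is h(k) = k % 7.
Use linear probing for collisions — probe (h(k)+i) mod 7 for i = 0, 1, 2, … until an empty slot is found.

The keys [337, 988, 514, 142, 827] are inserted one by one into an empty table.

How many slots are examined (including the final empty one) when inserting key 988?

337: h=1 -> slot 1
988: h=1, probe 1,2 -> slot 2
514: h=3 -> slot 3
142: h=2, probe 2,3,4 -> slot 4
827: h=1, probe 1,2,3,4,5 -> slot 5
Table: [-, 337, 988, 514, 142, 827, -]

2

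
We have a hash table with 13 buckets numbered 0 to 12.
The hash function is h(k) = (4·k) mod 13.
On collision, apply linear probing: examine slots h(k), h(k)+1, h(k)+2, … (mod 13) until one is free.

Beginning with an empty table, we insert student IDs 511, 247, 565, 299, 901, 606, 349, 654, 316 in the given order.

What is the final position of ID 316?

8

511 hashes to 3; slot 3 is free -> place at 3.
247 hashes to 0; slot 0 is free -> place at 0.
565 hashes to 11; slot 11 is free -> place at 11.
299 hashes to 0; 0 taken -> place at 1.
901 hashes to 3; 3 taken -> place at 4.
606 hashes to 6; slot 6 is free -> place at 6.
349 hashes to 5; slot 5 is free -> place at 5.
654 hashes to 3; 3,4,5,6 taken -> place at 7.
316 hashes to 3; 3,4,5,6,7 taken -> place at 8.
Table: [247, 299, ., 511, 901, 349, 606, 654, 316, ., ., 565, .]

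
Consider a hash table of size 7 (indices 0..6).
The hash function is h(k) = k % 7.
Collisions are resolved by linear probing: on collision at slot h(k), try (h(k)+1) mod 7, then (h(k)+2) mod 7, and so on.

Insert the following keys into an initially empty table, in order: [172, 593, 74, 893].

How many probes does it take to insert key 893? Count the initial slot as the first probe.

4

Insert 172: h=4, slot 4 empty → index 4.
Insert 593: h=5, slot 5 empty → index 5.
Insert 74: h=4, slots 4,5 occupied → index 6.
Insert 893: h=4, slots 4,5,6 occupied → index 0.
Table: [893, ., ., ., 172, 593, 74]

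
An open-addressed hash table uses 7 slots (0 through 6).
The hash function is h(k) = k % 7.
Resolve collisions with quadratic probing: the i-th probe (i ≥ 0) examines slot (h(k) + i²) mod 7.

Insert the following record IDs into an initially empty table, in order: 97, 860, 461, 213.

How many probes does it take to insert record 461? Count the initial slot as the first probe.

Insert 97: h=6, slot 6 empty → index 6.
Insert 860: h=6, slot 6 occupied → index 0.
Insert 461: h=6, slots 6,0 occupied → index 3.
Insert 213: h=3, slot 3 occupied → index 4.
Table: [860, —, —, 461, 213, —, 97]

3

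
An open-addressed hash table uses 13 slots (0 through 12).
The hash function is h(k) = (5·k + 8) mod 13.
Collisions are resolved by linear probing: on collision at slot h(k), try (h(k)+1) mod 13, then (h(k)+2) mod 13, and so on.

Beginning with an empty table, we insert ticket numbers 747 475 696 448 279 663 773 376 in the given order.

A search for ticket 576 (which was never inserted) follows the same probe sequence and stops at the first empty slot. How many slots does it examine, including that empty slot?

Insert 747: h=12, slot 12 empty -> index 12.
Insert 475: h=4, slot 4 empty -> index 4.
Insert 696: h=4, slot 4 occupied -> index 5.
Insert 448: h=12, slot 12 occupied -> index 0.
Insert 279: h=12, slots 12,0 occupied -> index 1.
Insert 663: h=8, slot 8 empty -> index 8.
Insert 773: h=12, slots 12,0,1 occupied -> index 2.
Insert 376: h=3, slot 3 empty -> index 3.
Table: [448, 279, 773, 376, 475, 696, -, -, 663, -, -, -, 747]
Lookup 576: h=2, probe 2,3,4,5,6 → slot 6 empty, not found.

5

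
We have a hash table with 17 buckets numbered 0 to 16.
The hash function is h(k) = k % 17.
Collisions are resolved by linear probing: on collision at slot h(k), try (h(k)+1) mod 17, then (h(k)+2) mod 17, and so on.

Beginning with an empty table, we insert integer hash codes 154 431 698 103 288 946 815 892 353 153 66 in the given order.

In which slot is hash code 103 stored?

3

154 hashes to 1; slot 1 is free -> place at 1.
431 hashes to 6; slot 6 is free -> place at 6.
698 hashes to 1; 1 taken -> place at 2.
103 hashes to 1; 1,2 taken -> place at 3.
288 hashes to 16; slot 16 is free -> place at 16.
946 hashes to 11; slot 11 is free -> place at 11.
815 hashes to 16; 16 taken -> place at 0.
892 hashes to 8; slot 8 is free -> place at 8.
353 hashes to 13; slot 13 is free -> place at 13.
153 hashes to 0; 0,1,2,3 taken -> place at 4.
66 hashes to 15; slot 15 is free -> place at 15.
Table: [815, 154, 698, 103, 153, ., 431, ., 892, ., ., 946, ., 353, ., 66, 288]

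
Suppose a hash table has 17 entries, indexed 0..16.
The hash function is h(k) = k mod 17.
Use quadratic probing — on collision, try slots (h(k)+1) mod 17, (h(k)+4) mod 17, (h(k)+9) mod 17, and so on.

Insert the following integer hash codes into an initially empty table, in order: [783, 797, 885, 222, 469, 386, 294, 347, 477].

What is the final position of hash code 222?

5

783: h=1 → slot 1
797: h=15 → slot 15
885: h=1, probe 1,2 → slot 2
222: h=1, probe 1,2,5 → slot 5
469: h=10 → slot 10
386: h=12 → slot 12
294: h=5, probe 5,6 → slot 6
347: h=7 → slot 7
477: h=1, probe 1,2,5,10,0 → slot 0
Table: [477, 783, 885, ∅, ∅, 222, 294, 347, ∅, ∅, 469, ∅, 386, ∅, ∅, 797, ∅]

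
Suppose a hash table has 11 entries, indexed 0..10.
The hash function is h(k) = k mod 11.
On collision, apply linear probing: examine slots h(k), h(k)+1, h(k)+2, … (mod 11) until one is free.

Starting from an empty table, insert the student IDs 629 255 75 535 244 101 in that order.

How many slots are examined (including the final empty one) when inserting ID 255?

629 hashes to 2; slot 2 is free → place at 2.
255 hashes to 2; 2 taken → place at 3.
75 hashes to 9; slot 9 is free → place at 9.
535 hashes to 7; slot 7 is free → place at 7.
244 hashes to 2; 2,3 taken → place at 4.
101 hashes to 2; 2,3,4 taken → place at 5.
Table: [∅, ∅, 629, 255, 244, 101, ∅, 535, ∅, 75, ∅]

2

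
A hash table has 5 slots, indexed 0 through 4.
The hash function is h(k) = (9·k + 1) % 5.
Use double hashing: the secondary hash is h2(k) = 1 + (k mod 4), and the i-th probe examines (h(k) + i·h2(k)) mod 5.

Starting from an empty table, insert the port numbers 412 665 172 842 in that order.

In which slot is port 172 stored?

Insert 412: h=4, slot 4 empty => index 4.
Insert 665: h=1, slot 1 empty => index 1.
Insert 172: h=4, h2=1, slot 4 occupied => index 0.
Insert 842: h=4, h2=3, slot 4 occupied => index 2.
Table: [172, 665, 842, ∅, 412]

0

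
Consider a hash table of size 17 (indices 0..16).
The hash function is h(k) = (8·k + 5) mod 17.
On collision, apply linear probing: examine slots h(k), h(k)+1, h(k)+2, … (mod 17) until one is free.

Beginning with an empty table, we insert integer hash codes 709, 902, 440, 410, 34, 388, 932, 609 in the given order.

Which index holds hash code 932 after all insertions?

Insert 709: h=16, slot 16 empty → index 16.
Insert 902: h=13, slot 13 empty → index 13.
Insert 440: h=6, slot 6 empty → index 6.
Insert 410: h=4, slot 4 empty → index 4.
Insert 34: h=5, slot 5 empty → index 5.
Insert 388: h=15, slot 15 empty → index 15.
Insert 932: h=15, slots 15,16 occupied → index 0.
Insert 609: h=15, slots 15,16,0 occupied → index 1.
Table: [932, 609, ., ., 410, 34, 440, ., ., ., ., ., ., 902, ., 388, 709]

0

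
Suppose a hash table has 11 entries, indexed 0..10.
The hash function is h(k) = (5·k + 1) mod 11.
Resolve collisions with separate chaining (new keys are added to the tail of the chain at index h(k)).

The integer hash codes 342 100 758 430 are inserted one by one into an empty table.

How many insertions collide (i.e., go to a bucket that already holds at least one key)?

2

342 → bucket 6
100 → bucket 6 (collision)
758 → bucket 7
430 → bucket 6 (collision)
Final buckets:
0: -
1: -
2: -
3: -
4: -
5: -
6: 342 -> 100 -> 430
7: 758
8: -
9: -
10: -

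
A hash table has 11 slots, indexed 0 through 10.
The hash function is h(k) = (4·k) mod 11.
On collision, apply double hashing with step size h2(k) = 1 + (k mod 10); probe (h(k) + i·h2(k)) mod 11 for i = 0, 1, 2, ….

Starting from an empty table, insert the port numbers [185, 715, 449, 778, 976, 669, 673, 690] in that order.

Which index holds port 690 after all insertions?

4

185 hashes to 3; slot 3 is free => place at 3.
715 hashes to 0; slot 0 is free => place at 0.
449 hashes to 3, h2=10; 3 taken => place at 2.
778 hashes to 10; slot 10 is free => place at 10.
976 hashes to 10, h2=7; 10 taken => place at 6.
669 hashes to 3, h2=10; 3,2 taken => place at 1.
673 hashes to 8; slot 8 is free => place at 8.
690 hashes to 10, h2=1; 10,0,1,2,3 taken => place at 4.
Table: [715, 669, 449, 185, 690, ∅, 976, ∅, 673, ∅, 778]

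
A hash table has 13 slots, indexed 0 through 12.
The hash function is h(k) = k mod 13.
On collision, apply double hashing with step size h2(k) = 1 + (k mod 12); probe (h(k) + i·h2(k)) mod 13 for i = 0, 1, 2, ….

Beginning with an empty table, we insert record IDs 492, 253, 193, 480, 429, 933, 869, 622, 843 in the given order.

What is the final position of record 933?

7

492 hashes to 11; slot 11 is free => place at 11.
253 hashes to 6; slot 6 is free => place at 6.
193 hashes to 11, h2=2; 11 taken => place at 0.
480 hashes to 12; slot 12 is free => place at 12.
429 hashes to 0, h2=10; 0 taken => place at 10.
933 hashes to 10, h2=10; 10 taken => place at 7.
869 hashes to 11, h2=6; 11 taken => place at 4.
622 hashes to 11, h2=11; 11 taken => place at 9.
843 hashes to 11, h2=4; 11 taken => place at 2.
Table: [193, _, 843, _, 869, _, 253, 933, _, 622, 429, 492, 480]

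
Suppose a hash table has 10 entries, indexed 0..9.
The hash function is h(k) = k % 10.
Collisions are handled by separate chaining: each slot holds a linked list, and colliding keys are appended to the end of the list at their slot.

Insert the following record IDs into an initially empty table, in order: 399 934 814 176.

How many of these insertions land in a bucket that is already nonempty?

399 → bucket 9
934 → bucket 4
814 → bucket 4 (collision)
176 → bucket 6
Final buckets:
0: —
1: —
2: —
3: —
4: 934 -> 814
5: —
6: 176
7: —
8: —
9: 399

1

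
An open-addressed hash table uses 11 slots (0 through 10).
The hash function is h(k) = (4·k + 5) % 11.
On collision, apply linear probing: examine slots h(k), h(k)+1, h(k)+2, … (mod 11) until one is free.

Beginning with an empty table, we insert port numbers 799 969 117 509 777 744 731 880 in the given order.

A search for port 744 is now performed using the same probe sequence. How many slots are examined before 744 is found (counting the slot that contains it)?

4

799: h=0 -> slot 0
969: h=9 -> slot 9
117: h=0, probe 0,1 -> slot 1
509: h=6 -> slot 6
777: h=0, probe 0,1,2 -> slot 2
744: h=0, probe 0,1,2,3 -> slot 3
731: h=3, probe 3,4 -> slot 4
880: h=5 -> slot 5
Table: [799, 117, 777, 744, 731, 880, 509, -, -, 969, -]
Lookup 744: h=0, probe 0,1,2,3 → found at 3.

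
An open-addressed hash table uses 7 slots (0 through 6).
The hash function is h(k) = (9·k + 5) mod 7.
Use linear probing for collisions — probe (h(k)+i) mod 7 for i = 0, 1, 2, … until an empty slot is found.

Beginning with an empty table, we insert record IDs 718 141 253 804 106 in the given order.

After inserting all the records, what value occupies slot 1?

253

Insert 718: h=6, slot 6 empty -> index 6.
Insert 141: h=0, slot 0 empty -> index 0.
Insert 253: h=0, slot 0 occupied -> index 1.
Insert 804: h=3, slot 3 empty -> index 3.
Insert 106: h=0, slots 0,1 occupied -> index 2.
Table: [141, 253, 106, 804, —, —, 718]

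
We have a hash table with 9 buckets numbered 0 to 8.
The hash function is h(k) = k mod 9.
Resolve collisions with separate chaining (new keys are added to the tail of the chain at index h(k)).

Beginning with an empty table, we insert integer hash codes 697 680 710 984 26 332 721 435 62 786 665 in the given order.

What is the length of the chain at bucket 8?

Insert 697: h=4, bucket 4 empty -> new chain.
Insert 680: h=5, bucket 5 empty -> new chain.
Insert 710: h=8, bucket 8 empty -> new chain.
Insert 984: h=3, bucket 3 empty -> new chain.
Insert 26: h=8, bucket 8 nonempty -> append to chain.
Insert 332: h=8, bucket 8 nonempty -> append to chain.
Insert 721: h=1, bucket 1 empty -> new chain.
Insert 435: h=3, bucket 3 nonempty -> append to chain.
Insert 62: h=8, bucket 8 nonempty -> append to chain.
Insert 786: h=3, bucket 3 nonempty -> append to chain.
Insert 665: h=8, bucket 8 nonempty -> append to chain.
Final buckets:
0: _
1: 721
2: _
3: 984 -> 435 -> 786
4: 697
5: 680
6: _
7: _
8: 710 -> 26 -> 332 -> 62 -> 665

5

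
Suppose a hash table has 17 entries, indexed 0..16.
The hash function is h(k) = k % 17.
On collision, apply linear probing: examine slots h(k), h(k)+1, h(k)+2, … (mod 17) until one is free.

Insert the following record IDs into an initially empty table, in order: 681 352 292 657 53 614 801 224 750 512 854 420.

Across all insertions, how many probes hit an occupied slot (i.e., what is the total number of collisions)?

Insert 681: h=1, slot 1 empty -> index 1.
Insert 352: h=12, slot 12 empty -> index 12.
Insert 292: h=3, slot 3 empty -> index 3.
Insert 657: h=11, slot 11 empty -> index 11.
Insert 53: h=2, slot 2 empty -> index 2.
Insert 614: h=2, slots 2,3 occupied -> index 4.
Insert 801: h=2, slots 2,3,4 occupied -> index 5.
Insert 224: h=3, slots 3,4,5 occupied -> index 6.
Insert 750: h=2, slots 2,3,4,5,6 occupied -> index 7.
Insert 512: h=2, slots 2,3,4,5,6,7 occupied -> index 8.
Insert 854: h=4, slots 4,5,6,7,8 occupied -> index 9.
Insert 420: h=12, slot 12 occupied -> index 13.
Table: [—, 681, 53, 292, 614, 801, 224, 750, 512, 854, —, 657, 352, 420, —, —, —]

25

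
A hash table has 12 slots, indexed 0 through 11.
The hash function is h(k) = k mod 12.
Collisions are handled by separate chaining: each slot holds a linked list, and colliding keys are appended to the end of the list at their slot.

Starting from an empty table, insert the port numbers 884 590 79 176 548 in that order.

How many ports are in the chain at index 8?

3

Insert 884: h=8, bucket 8 empty → new chain.
Insert 590: h=2, bucket 2 empty → new chain.
Insert 79: h=7, bucket 7 empty → new chain.
Insert 176: h=8, bucket 8 nonempty → append to chain.
Insert 548: h=8, bucket 8 nonempty → append to chain.
Final buckets:
0: .
1: .
2: 590
3: .
4: .
5: .
6: .
7: 79
8: 884 -> 176 -> 548
9: .
10: .
11: .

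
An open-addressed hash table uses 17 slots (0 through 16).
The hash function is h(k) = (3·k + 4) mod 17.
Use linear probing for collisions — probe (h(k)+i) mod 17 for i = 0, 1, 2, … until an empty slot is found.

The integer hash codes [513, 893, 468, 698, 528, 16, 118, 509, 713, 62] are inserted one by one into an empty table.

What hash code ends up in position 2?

513 hashes to 13; slot 13 is free => place at 13.
893 hashes to 14; slot 14 is free => place at 14.
468 hashes to 14; 14 taken => place at 15.
698 hashes to 7; slot 7 is free => place at 7.
528 hashes to 7; 7 taken => place at 8.
16 hashes to 1; slot 1 is free => place at 1.
118 hashes to 1; 1 taken => place at 2.
509 hashes to 1; 1,2 taken => place at 3.
713 hashes to 1; 1,2,3 taken => place at 4.
62 hashes to 3; 3,4 taken => place at 5.
Table: [∅, 16, 118, 509, 713, 62, ∅, 698, 528, ∅, ∅, ∅, ∅, 513, 893, 468, ∅]

118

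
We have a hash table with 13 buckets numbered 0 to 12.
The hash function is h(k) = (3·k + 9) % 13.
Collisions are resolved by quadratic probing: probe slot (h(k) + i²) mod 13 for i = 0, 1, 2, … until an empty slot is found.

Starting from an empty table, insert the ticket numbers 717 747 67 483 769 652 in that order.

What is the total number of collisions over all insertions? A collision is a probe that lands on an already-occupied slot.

10

717: h=2 → slot 2
747: h=1 → slot 1
67: h=2, probe 2,3 → slot 3
483: h=2, probe 2,3,6 → slot 6
769: h=2, probe 2,3,6,11 → slot 11
652: h=2, probe 2,3,6,11,5 → slot 5
Table: [-, 747, 717, 67, -, 652, 483, -, -, -, -, 769, -]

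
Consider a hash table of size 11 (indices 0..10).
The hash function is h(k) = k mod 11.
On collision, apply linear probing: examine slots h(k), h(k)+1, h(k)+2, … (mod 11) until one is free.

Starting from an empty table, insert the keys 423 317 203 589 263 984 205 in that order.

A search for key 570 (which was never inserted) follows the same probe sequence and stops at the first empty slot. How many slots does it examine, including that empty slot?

4

423 hashes to 5; slot 5 is free -> place at 5.
317 hashes to 9; slot 9 is free -> place at 9.
203 hashes to 5; 5 taken -> place at 6.
589 hashes to 6; 6 taken -> place at 7.
263 hashes to 10; slot 10 is free -> place at 10.
984 hashes to 5; 5,6,7 taken -> place at 8.
205 hashes to 7; 7,8,9,10 taken -> place at 0.
Table: [205, -, -, -, -, 423, 203, 589, 984, 317, 263]
Lookup 570: h=9, probe 9,10,0,1 → slot 1 empty, not found.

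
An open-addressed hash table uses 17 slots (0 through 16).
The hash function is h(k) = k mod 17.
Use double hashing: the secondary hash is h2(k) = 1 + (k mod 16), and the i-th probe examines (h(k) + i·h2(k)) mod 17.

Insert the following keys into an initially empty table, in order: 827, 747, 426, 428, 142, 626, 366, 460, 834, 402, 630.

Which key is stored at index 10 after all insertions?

460

Insert 827: h=11, slot 11 empty => index 11.
Insert 747: h=16, slot 16 empty => index 16.
Insert 426: h=1, slot 1 empty => index 1.
Insert 428: h=3, slot 3 empty => index 3.
Insert 142: h=6, slot 6 empty => index 6.
Insert 626: h=14, slot 14 empty => index 14.
Insert 366: h=9, slot 9 empty => index 9.
Insert 460: h=1, h2=13, slots 1,14 occupied => index 10.
Insert 834: h=1, h2=3, slot 1 occupied => index 4.
Insert 402: h=11, h2=3, slots 11,14 occupied => index 0.
Insert 630: h=1, h2=7, slot 1 occupied => index 8.
Table: [402, 426, -, 428, 834, -, 142, -, 630, 366, 460, 827, -, -, 626, -, 747]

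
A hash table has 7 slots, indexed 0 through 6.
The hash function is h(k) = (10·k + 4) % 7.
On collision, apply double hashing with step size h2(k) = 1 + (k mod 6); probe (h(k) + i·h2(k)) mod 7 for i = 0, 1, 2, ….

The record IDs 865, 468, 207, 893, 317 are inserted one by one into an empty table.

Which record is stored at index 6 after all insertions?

207

865: h=2 → slot 2
468: h=1 → slot 1
207: h=2, h2=4, probe 2,6 → slot 6
893: h=2, h2=6, probe 2,1,0 → slot 0
317: h=3 → slot 3
Table: [893, 468, 865, 317, -, -, 207]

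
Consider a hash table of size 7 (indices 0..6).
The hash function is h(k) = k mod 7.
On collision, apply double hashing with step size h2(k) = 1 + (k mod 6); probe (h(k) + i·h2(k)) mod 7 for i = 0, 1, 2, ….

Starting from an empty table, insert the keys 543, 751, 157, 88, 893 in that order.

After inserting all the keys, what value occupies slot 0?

543: h=4 -> slot 4
751: h=2 -> slot 2
157: h=3 -> slot 3
88: h=4, h2=5, probe 4,2,0 -> slot 0
893: h=4, h2=6, probe 4,3,2,1 -> slot 1
Table: [88, 893, 751, 157, 543, -, -]

88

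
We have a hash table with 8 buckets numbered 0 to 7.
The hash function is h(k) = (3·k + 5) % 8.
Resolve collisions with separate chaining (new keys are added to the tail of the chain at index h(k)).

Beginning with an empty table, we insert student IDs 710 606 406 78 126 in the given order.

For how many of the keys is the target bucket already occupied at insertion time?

4

Insert 710: h=7, bucket 7 empty → new chain.
Insert 606: h=7, bucket 7 nonempty → append to chain.
Insert 406: h=7, bucket 7 nonempty → append to chain.
Insert 78: h=7, bucket 7 nonempty → append to chain.
Insert 126: h=7, bucket 7 nonempty → append to chain.
Final buckets:
0: .
1: .
2: .
3: .
4: .
5: .
6: .
7: 710 -> 606 -> 406 -> 78 -> 126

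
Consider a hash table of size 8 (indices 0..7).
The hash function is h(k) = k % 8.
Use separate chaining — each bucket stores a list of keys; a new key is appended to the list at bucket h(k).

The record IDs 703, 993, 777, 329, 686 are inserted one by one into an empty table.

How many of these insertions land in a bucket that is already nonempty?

703 -> bucket 7
993 -> bucket 1
777 -> bucket 1 (collision)
329 -> bucket 1 (collision)
686 -> bucket 6
Final buckets:
0: _
1: 993 -> 777 -> 329
2: _
3: _
4: _
5: _
6: 686
7: 703

2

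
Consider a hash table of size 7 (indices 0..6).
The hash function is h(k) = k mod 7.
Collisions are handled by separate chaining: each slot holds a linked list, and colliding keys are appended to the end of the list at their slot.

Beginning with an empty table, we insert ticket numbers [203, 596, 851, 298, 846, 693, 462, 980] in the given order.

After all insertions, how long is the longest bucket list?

4

203 → bucket 0
596 → bucket 1
851 → bucket 4
298 → bucket 4 (collision)
846 → bucket 6
693 → bucket 0 (collision)
462 → bucket 0 (collision)
980 → bucket 0 (collision)
Final buckets:
0: 203 -> 693 -> 462 -> 980
1: 596
2: .
3: .
4: 851 -> 298
5: .
6: 846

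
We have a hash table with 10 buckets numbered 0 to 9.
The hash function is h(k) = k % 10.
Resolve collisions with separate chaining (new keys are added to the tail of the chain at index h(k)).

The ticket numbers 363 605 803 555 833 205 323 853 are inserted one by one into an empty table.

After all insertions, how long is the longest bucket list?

5

Insert 363: h=3, bucket 3 empty → new chain.
Insert 605: h=5, bucket 5 empty → new chain.
Insert 803: h=3, bucket 3 nonempty → append to chain.
Insert 555: h=5, bucket 5 nonempty → append to chain.
Insert 833: h=3, bucket 3 nonempty → append to chain.
Insert 205: h=5, bucket 5 nonempty → append to chain.
Insert 323: h=3, bucket 3 nonempty → append to chain.
Insert 853: h=3, bucket 3 nonempty → append to chain.
Final buckets:
0: ∅
1: ∅
2: ∅
3: 363 -> 803 -> 833 -> 323 -> 853
4: ∅
5: 605 -> 555 -> 205
6: ∅
7: ∅
8: ∅
9: ∅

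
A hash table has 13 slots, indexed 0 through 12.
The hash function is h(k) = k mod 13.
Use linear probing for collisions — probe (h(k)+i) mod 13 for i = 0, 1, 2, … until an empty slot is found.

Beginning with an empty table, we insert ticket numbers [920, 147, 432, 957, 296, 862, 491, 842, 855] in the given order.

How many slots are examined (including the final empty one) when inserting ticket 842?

4

Insert 920: h=10, slot 10 empty → index 10.
Insert 147: h=4, slot 4 empty → index 4.
Insert 432: h=3, slot 3 empty → index 3.
Insert 957: h=8, slot 8 empty → index 8.
Insert 296: h=10, slot 10 occupied → index 11.
Insert 862: h=4, slot 4 occupied → index 5.
Insert 491: h=10, slots 10,11 occupied → index 12.
Insert 842: h=10, slots 10,11,12 occupied → index 0.
Insert 855: h=10, slots 10,11,12,0 occupied → index 1.
Table: [842, 855, ∅, 432, 147, 862, ∅, ∅, 957, ∅, 920, 296, 491]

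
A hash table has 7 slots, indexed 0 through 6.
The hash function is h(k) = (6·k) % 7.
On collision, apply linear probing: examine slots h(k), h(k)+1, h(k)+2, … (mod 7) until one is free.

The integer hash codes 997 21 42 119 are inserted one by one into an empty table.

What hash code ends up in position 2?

119

997 hashes to 4; slot 4 is free → place at 4.
21 hashes to 0; slot 0 is free → place at 0.
42 hashes to 0; 0 taken → place at 1.
119 hashes to 0; 0,1 taken → place at 2.
Table: [21, 42, 119, ., 997, ., .]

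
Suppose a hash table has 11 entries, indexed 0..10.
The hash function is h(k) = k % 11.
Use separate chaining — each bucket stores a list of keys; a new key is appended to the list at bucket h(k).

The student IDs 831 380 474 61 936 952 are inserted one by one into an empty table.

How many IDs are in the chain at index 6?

4

831 → bucket 6
380 → bucket 6 (collision)
474 → bucket 1
61 → bucket 6 (collision)
936 → bucket 1 (collision)
952 → bucket 6 (collision)
Final buckets:
0: ∅
1: 474 -> 936
2: ∅
3: ∅
4: ∅
5: ∅
6: 831 -> 380 -> 61 -> 952
7: ∅
8: ∅
9: ∅
10: ∅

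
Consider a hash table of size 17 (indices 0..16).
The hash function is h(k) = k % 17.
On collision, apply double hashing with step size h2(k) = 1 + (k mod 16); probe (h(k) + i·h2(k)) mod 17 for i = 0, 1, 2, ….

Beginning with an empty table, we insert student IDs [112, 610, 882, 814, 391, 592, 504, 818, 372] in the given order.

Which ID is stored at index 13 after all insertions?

112: h=10 => slot 10
610: h=15 => slot 15
882: h=15, h2=3, probe 15,1 => slot 1
814: h=15, h2=15, probe 15,13 => slot 13
391: h=0 => slot 0
592: h=14 => slot 14
504: h=11 => slot 11
818: h=2 => slot 2
372: h=15, h2=5, probe 15,3 => slot 3
Table: [391, 882, 818, 372, ∅, ∅, ∅, ∅, ∅, ∅, 112, 504, ∅, 814, 592, 610, ∅]

814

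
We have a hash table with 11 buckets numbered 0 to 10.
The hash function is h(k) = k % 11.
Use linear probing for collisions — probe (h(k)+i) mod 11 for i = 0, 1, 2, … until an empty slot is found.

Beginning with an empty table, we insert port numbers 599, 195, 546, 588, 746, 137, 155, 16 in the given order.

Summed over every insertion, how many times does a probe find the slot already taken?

Insert 599: h=5, slot 5 empty → index 5.
Insert 195: h=8, slot 8 empty → index 8.
Insert 546: h=7, slot 7 empty → index 7.
Insert 588: h=5, slot 5 occupied → index 6.
Insert 746: h=9, slot 9 empty → index 9.
Insert 137: h=5, slots 5,6,7,8,9 occupied → index 10.
Insert 155: h=1, slot 1 empty → index 1.
Insert 16: h=5, slots 5,6,7,8,9,10 occupied → index 0.
Table: [16, 155, -, -, -, 599, 588, 546, 195, 746, 137]

12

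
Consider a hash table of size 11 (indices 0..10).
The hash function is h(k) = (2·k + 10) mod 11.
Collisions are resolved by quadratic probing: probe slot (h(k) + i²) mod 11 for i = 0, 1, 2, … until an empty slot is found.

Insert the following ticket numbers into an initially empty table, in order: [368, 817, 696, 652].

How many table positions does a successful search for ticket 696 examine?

Insert 368: h=9, slot 9 empty -> index 9.
Insert 817: h=5, slot 5 empty -> index 5.
Insert 696: h=5, slot 5 occupied -> index 6.
Insert 652: h=5, slots 5,6,9 occupied -> index 3.
Table: [-, -, -, 652, -, 817, 696, -, -, 368, -]
Lookup 696: h=5, probe 5,6 → found at 6.

2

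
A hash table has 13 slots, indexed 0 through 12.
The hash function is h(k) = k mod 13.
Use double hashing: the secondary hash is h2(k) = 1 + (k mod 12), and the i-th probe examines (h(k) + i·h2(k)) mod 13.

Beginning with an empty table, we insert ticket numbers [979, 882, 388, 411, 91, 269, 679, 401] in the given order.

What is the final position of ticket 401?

979: h=4 → slot 4
882: h=11 → slot 11
388: h=11, h2=5, probe 11,3 → slot 3
411: h=8 → slot 8
91: h=0 → slot 0
269: h=9 → slot 9
679: h=3, h2=8, probe 3,11,6 → slot 6
401: h=11, h2=6, probe 11,4,10 → slot 10
Table: [91, —, —, 388, 979, —, 679, —, 411, 269, 401, 882, —]

10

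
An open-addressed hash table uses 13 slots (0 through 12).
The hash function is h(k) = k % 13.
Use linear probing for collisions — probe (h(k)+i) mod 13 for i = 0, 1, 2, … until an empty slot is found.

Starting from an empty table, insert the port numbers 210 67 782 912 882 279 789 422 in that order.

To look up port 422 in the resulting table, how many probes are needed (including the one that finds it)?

Insert 210: h=2, slot 2 empty -> index 2.
Insert 67: h=2, slot 2 occupied -> index 3.
Insert 782: h=2, slots 2,3 occupied -> index 4.
Insert 912: h=2, slots 2,3,4 occupied -> index 5.
Insert 882: h=11, slot 11 empty -> index 11.
Insert 279: h=6, slot 6 empty -> index 6.
Insert 789: h=9, slot 9 empty -> index 9.
Insert 422: h=6, slot 6 occupied -> index 7.
Table: [—, —, 210, 67, 782, 912, 279, 422, —, 789, —, 882, —]
Lookup 422: h=6, probe 6,7 → found at 7.

2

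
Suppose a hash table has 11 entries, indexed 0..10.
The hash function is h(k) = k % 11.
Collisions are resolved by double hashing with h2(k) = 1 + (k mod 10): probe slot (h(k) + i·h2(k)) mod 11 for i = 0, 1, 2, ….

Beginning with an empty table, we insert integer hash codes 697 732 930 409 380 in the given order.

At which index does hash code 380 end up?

Insert 697: h=4, slot 4 empty => index 4.
Insert 732: h=6, slot 6 empty => index 6.
Insert 930: h=6, h2=1, slot 6 occupied => index 7.
Insert 409: h=2, slot 2 empty => index 2.
Insert 380: h=6, h2=1, slots 6,7 occupied => index 8.
Table: [_, _, 409, _, 697, _, 732, 930, 380, _, _]

8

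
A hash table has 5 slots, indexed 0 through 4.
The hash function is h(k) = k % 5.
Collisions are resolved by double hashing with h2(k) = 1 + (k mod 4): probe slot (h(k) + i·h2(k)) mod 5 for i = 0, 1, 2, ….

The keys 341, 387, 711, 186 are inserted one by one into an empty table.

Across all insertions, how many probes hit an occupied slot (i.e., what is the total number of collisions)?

341 hashes to 1; slot 1 is free -> place at 1.
387 hashes to 2; slot 2 is free -> place at 2.
711 hashes to 1, h2=4; 1 taken -> place at 0.
186 hashes to 1, h2=3; 1 taken -> place at 4.
Table: [711, 341, 387, ∅, 186]

2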